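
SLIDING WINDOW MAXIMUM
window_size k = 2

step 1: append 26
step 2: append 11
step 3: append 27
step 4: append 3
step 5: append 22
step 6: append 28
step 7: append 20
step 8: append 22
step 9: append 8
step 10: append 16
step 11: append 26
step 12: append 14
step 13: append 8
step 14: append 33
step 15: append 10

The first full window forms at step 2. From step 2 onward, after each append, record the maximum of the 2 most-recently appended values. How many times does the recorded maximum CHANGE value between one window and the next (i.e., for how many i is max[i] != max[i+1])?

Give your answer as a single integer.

Answer: 8

Derivation:
step 1: append 26 -> window=[26] (not full yet)
step 2: append 11 -> window=[26, 11] -> max=26
step 3: append 27 -> window=[11, 27] -> max=27
step 4: append 3 -> window=[27, 3] -> max=27
step 5: append 22 -> window=[3, 22] -> max=22
step 6: append 28 -> window=[22, 28] -> max=28
step 7: append 20 -> window=[28, 20] -> max=28
step 8: append 22 -> window=[20, 22] -> max=22
step 9: append 8 -> window=[22, 8] -> max=22
step 10: append 16 -> window=[8, 16] -> max=16
step 11: append 26 -> window=[16, 26] -> max=26
step 12: append 14 -> window=[26, 14] -> max=26
step 13: append 8 -> window=[14, 8] -> max=14
step 14: append 33 -> window=[8, 33] -> max=33
step 15: append 10 -> window=[33, 10] -> max=33
Recorded maximums: 26 27 27 22 28 28 22 22 16 26 26 14 33 33
Changes between consecutive maximums: 8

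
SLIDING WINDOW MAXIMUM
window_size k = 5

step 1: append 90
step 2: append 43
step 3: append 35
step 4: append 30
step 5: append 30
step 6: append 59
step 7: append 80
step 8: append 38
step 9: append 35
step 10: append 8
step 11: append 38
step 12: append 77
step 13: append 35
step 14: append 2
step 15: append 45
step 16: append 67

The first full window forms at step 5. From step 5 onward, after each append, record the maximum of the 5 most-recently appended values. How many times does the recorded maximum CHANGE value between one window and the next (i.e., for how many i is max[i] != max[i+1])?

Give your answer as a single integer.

Answer: 3

Derivation:
step 1: append 90 -> window=[90] (not full yet)
step 2: append 43 -> window=[90, 43] (not full yet)
step 3: append 35 -> window=[90, 43, 35] (not full yet)
step 4: append 30 -> window=[90, 43, 35, 30] (not full yet)
step 5: append 30 -> window=[90, 43, 35, 30, 30] -> max=90
step 6: append 59 -> window=[43, 35, 30, 30, 59] -> max=59
step 7: append 80 -> window=[35, 30, 30, 59, 80] -> max=80
step 8: append 38 -> window=[30, 30, 59, 80, 38] -> max=80
step 9: append 35 -> window=[30, 59, 80, 38, 35] -> max=80
step 10: append 8 -> window=[59, 80, 38, 35, 8] -> max=80
step 11: append 38 -> window=[80, 38, 35, 8, 38] -> max=80
step 12: append 77 -> window=[38, 35, 8, 38, 77] -> max=77
step 13: append 35 -> window=[35, 8, 38, 77, 35] -> max=77
step 14: append 2 -> window=[8, 38, 77, 35, 2] -> max=77
step 15: append 45 -> window=[38, 77, 35, 2, 45] -> max=77
step 16: append 67 -> window=[77, 35, 2, 45, 67] -> max=77
Recorded maximums: 90 59 80 80 80 80 80 77 77 77 77 77
Changes between consecutive maximums: 3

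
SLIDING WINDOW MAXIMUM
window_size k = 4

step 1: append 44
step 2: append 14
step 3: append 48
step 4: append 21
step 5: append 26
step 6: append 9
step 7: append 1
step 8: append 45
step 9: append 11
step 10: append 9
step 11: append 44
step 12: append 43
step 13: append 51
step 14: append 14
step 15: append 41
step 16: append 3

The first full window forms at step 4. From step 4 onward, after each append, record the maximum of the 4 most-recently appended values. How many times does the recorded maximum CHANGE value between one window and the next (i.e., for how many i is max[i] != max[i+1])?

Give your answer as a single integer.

step 1: append 44 -> window=[44] (not full yet)
step 2: append 14 -> window=[44, 14] (not full yet)
step 3: append 48 -> window=[44, 14, 48] (not full yet)
step 4: append 21 -> window=[44, 14, 48, 21] -> max=48
step 5: append 26 -> window=[14, 48, 21, 26] -> max=48
step 6: append 9 -> window=[48, 21, 26, 9] -> max=48
step 7: append 1 -> window=[21, 26, 9, 1] -> max=26
step 8: append 45 -> window=[26, 9, 1, 45] -> max=45
step 9: append 11 -> window=[9, 1, 45, 11] -> max=45
step 10: append 9 -> window=[1, 45, 11, 9] -> max=45
step 11: append 44 -> window=[45, 11, 9, 44] -> max=45
step 12: append 43 -> window=[11, 9, 44, 43] -> max=44
step 13: append 51 -> window=[9, 44, 43, 51] -> max=51
step 14: append 14 -> window=[44, 43, 51, 14] -> max=51
step 15: append 41 -> window=[43, 51, 14, 41] -> max=51
step 16: append 3 -> window=[51, 14, 41, 3] -> max=51
Recorded maximums: 48 48 48 26 45 45 45 45 44 51 51 51 51
Changes between consecutive maximums: 4

Answer: 4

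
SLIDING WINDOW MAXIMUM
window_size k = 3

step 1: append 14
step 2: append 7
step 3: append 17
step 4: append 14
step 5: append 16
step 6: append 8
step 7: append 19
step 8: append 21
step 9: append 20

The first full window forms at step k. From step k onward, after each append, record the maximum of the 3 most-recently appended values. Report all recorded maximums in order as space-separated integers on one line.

step 1: append 14 -> window=[14] (not full yet)
step 2: append 7 -> window=[14, 7] (not full yet)
step 3: append 17 -> window=[14, 7, 17] -> max=17
step 4: append 14 -> window=[7, 17, 14] -> max=17
step 5: append 16 -> window=[17, 14, 16] -> max=17
step 6: append 8 -> window=[14, 16, 8] -> max=16
step 7: append 19 -> window=[16, 8, 19] -> max=19
step 8: append 21 -> window=[8, 19, 21] -> max=21
step 9: append 20 -> window=[19, 21, 20] -> max=21

Answer: 17 17 17 16 19 21 21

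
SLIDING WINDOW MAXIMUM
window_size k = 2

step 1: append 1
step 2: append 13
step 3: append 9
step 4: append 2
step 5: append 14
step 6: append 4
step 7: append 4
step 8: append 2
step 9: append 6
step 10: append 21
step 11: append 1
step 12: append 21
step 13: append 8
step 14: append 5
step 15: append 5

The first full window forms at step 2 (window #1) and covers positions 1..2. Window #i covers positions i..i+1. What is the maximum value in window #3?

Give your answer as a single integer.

step 1: append 1 -> window=[1] (not full yet)
step 2: append 13 -> window=[1, 13] -> max=13
step 3: append 9 -> window=[13, 9] -> max=13
step 4: append 2 -> window=[9, 2] -> max=9
Window #3 max = 9

Answer: 9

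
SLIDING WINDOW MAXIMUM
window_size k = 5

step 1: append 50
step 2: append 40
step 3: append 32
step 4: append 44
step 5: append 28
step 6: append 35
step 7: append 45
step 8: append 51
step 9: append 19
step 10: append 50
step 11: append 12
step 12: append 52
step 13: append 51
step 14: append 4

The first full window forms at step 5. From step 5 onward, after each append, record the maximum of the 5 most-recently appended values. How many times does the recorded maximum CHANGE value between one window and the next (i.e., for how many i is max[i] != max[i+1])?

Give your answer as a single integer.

Answer: 4

Derivation:
step 1: append 50 -> window=[50] (not full yet)
step 2: append 40 -> window=[50, 40] (not full yet)
step 3: append 32 -> window=[50, 40, 32] (not full yet)
step 4: append 44 -> window=[50, 40, 32, 44] (not full yet)
step 5: append 28 -> window=[50, 40, 32, 44, 28] -> max=50
step 6: append 35 -> window=[40, 32, 44, 28, 35] -> max=44
step 7: append 45 -> window=[32, 44, 28, 35, 45] -> max=45
step 8: append 51 -> window=[44, 28, 35, 45, 51] -> max=51
step 9: append 19 -> window=[28, 35, 45, 51, 19] -> max=51
step 10: append 50 -> window=[35, 45, 51, 19, 50] -> max=51
step 11: append 12 -> window=[45, 51, 19, 50, 12] -> max=51
step 12: append 52 -> window=[51, 19, 50, 12, 52] -> max=52
step 13: append 51 -> window=[19, 50, 12, 52, 51] -> max=52
step 14: append 4 -> window=[50, 12, 52, 51, 4] -> max=52
Recorded maximums: 50 44 45 51 51 51 51 52 52 52
Changes between consecutive maximums: 4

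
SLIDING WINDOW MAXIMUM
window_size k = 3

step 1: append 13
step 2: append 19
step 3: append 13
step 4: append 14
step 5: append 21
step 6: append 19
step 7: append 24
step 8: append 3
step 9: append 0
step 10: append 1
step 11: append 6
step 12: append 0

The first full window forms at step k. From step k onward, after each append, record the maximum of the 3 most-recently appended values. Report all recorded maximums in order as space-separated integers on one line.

step 1: append 13 -> window=[13] (not full yet)
step 2: append 19 -> window=[13, 19] (not full yet)
step 3: append 13 -> window=[13, 19, 13] -> max=19
step 4: append 14 -> window=[19, 13, 14] -> max=19
step 5: append 21 -> window=[13, 14, 21] -> max=21
step 6: append 19 -> window=[14, 21, 19] -> max=21
step 7: append 24 -> window=[21, 19, 24] -> max=24
step 8: append 3 -> window=[19, 24, 3] -> max=24
step 9: append 0 -> window=[24, 3, 0] -> max=24
step 10: append 1 -> window=[3, 0, 1] -> max=3
step 11: append 6 -> window=[0, 1, 6] -> max=6
step 12: append 0 -> window=[1, 6, 0] -> max=6

Answer: 19 19 21 21 24 24 24 3 6 6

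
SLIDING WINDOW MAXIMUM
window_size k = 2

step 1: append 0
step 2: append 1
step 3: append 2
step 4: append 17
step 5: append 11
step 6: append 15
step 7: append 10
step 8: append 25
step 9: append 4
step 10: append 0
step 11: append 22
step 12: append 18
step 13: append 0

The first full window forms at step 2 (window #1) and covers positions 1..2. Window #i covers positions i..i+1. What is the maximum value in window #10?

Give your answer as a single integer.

step 1: append 0 -> window=[0] (not full yet)
step 2: append 1 -> window=[0, 1] -> max=1
step 3: append 2 -> window=[1, 2] -> max=2
step 4: append 17 -> window=[2, 17] -> max=17
step 5: append 11 -> window=[17, 11] -> max=17
step 6: append 15 -> window=[11, 15] -> max=15
step 7: append 10 -> window=[15, 10] -> max=15
step 8: append 25 -> window=[10, 25] -> max=25
step 9: append 4 -> window=[25, 4] -> max=25
step 10: append 0 -> window=[4, 0] -> max=4
step 11: append 22 -> window=[0, 22] -> max=22
Window #10 max = 22

Answer: 22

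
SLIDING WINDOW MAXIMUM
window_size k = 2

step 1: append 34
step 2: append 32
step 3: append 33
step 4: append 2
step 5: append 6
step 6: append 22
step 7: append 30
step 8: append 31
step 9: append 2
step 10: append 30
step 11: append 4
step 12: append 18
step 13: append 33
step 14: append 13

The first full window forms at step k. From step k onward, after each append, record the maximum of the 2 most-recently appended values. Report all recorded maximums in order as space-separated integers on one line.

Answer: 34 33 33 6 22 30 31 31 30 30 18 33 33

Derivation:
step 1: append 34 -> window=[34] (not full yet)
step 2: append 32 -> window=[34, 32] -> max=34
step 3: append 33 -> window=[32, 33] -> max=33
step 4: append 2 -> window=[33, 2] -> max=33
step 5: append 6 -> window=[2, 6] -> max=6
step 6: append 22 -> window=[6, 22] -> max=22
step 7: append 30 -> window=[22, 30] -> max=30
step 8: append 31 -> window=[30, 31] -> max=31
step 9: append 2 -> window=[31, 2] -> max=31
step 10: append 30 -> window=[2, 30] -> max=30
step 11: append 4 -> window=[30, 4] -> max=30
step 12: append 18 -> window=[4, 18] -> max=18
step 13: append 33 -> window=[18, 33] -> max=33
step 14: append 13 -> window=[33, 13] -> max=33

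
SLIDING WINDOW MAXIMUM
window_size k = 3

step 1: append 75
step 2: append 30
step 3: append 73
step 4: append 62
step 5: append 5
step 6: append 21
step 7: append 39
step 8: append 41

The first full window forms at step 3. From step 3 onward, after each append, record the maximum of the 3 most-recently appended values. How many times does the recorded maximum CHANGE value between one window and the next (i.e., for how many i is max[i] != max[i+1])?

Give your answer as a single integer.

Answer: 4

Derivation:
step 1: append 75 -> window=[75] (not full yet)
step 2: append 30 -> window=[75, 30] (not full yet)
step 3: append 73 -> window=[75, 30, 73] -> max=75
step 4: append 62 -> window=[30, 73, 62] -> max=73
step 5: append 5 -> window=[73, 62, 5] -> max=73
step 6: append 21 -> window=[62, 5, 21] -> max=62
step 7: append 39 -> window=[5, 21, 39] -> max=39
step 8: append 41 -> window=[21, 39, 41] -> max=41
Recorded maximums: 75 73 73 62 39 41
Changes between consecutive maximums: 4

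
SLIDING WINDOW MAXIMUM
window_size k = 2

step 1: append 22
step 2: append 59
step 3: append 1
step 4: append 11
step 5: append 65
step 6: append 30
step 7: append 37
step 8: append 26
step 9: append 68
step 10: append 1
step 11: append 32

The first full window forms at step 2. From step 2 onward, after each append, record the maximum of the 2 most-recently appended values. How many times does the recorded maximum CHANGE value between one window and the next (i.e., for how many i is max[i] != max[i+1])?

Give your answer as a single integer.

Answer: 5

Derivation:
step 1: append 22 -> window=[22] (not full yet)
step 2: append 59 -> window=[22, 59] -> max=59
step 3: append 1 -> window=[59, 1] -> max=59
step 4: append 11 -> window=[1, 11] -> max=11
step 5: append 65 -> window=[11, 65] -> max=65
step 6: append 30 -> window=[65, 30] -> max=65
step 7: append 37 -> window=[30, 37] -> max=37
step 8: append 26 -> window=[37, 26] -> max=37
step 9: append 68 -> window=[26, 68] -> max=68
step 10: append 1 -> window=[68, 1] -> max=68
step 11: append 32 -> window=[1, 32] -> max=32
Recorded maximums: 59 59 11 65 65 37 37 68 68 32
Changes between consecutive maximums: 5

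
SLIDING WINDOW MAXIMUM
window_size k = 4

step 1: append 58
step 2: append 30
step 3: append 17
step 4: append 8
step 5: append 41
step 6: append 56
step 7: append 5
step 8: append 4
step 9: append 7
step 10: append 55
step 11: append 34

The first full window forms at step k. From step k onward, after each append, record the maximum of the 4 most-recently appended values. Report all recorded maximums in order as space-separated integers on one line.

step 1: append 58 -> window=[58] (not full yet)
step 2: append 30 -> window=[58, 30] (not full yet)
step 3: append 17 -> window=[58, 30, 17] (not full yet)
step 4: append 8 -> window=[58, 30, 17, 8] -> max=58
step 5: append 41 -> window=[30, 17, 8, 41] -> max=41
step 6: append 56 -> window=[17, 8, 41, 56] -> max=56
step 7: append 5 -> window=[8, 41, 56, 5] -> max=56
step 8: append 4 -> window=[41, 56, 5, 4] -> max=56
step 9: append 7 -> window=[56, 5, 4, 7] -> max=56
step 10: append 55 -> window=[5, 4, 7, 55] -> max=55
step 11: append 34 -> window=[4, 7, 55, 34] -> max=55

Answer: 58 41 56 56 56 56 55 55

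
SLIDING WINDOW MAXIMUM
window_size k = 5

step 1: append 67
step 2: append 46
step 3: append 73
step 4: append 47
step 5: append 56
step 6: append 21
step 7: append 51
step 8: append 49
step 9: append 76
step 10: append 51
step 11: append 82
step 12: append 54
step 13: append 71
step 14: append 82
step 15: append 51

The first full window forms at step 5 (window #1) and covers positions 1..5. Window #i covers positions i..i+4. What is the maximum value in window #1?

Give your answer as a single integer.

step 1: append 67 -> window=[67] (not full yet)
step 2: append 46 -> window=[67, 46] (not full yet)
step 3: append 73 -> window=[67, 46, 73] (not full yet)
step 4: append 47 -> window=[67, 46, 73, 47] (not full yet)
step 5: append 56 -> window=[67, 46, 73, 47, 56] -> max=73
Window #1 max = 73

Answer: 73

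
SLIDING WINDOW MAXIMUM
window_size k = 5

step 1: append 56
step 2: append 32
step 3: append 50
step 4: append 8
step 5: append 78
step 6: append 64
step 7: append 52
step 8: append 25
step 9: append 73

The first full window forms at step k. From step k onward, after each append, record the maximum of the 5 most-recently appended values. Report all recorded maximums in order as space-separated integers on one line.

Answer: 78 78 78 78 78

Derivation:
step 1: append 56 -> window=[56] (not full yet)
step 2: append 32 -> window=[56, 32] (not full yet)
step 3: append 50 -> window=[56, 32, 50] (not full yet)
step 4: append 8 -> window=[56, 32, 50, 8] (not full yet)
step 5: append 78 -> window=[56, 32, 50, 8, 78] -> max=78
step 6: append 64 -> window=[32, 50, 8, 78, 64] -> max=78
step 7: append 52 -> window=[50, 8, 78, 64, 52] -> max=78
step 8: append 25 -> window=[8, 78, 64, 52, 25] -> max=78
step 9: append 73 -> window=[78, 64, 52, 25, 73] -> max=78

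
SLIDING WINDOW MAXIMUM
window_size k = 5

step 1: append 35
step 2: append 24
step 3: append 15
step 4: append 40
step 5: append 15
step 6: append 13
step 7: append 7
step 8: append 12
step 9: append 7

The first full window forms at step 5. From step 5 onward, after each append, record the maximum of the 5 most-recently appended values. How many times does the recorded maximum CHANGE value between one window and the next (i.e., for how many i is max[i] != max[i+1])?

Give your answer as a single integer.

step 1: append 35 -> window=[35] (not full yet)
step 2: append 24 -> window=[35, 24] (not full yet)
step 3: append 15 -> window=[35, 24, 15] (not full yet)
step 4: append 40 -> window=[35, 24, 15, 40] (not full yet)
step 5: append 15 -> window=[35, 24, 15, 40, 15] -> max=40
step 6: append 13 -> window=[24, 15, 40, 15, 13] -> max=40
step 7: append 7 -> window=[15, 40, 15, 13, 7] -> max=40
step 8: append 12 -> window=[40, 15, 13, 7, 12] -> max=40
step 9: append 7 -> window=[15, 13, 7, 12, 7] -> max=15
Recorded maximums: 40 40 40 40 15
Changes between consecutive maximums: 1

Answer: 1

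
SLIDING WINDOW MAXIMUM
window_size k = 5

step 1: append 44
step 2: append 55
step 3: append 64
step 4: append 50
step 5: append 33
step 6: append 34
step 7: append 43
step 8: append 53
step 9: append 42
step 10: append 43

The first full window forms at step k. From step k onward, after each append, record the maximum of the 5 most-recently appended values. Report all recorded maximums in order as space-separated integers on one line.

step 1: append 44 -> window=[44] (not full yet)
step 2: append 55 -> window=[44, 55] (not full yet)
step 3: append 64 -> window=[44, 55, 64] (not full yet)
step 4: append 50 -> window=[44, 55, 64, 50] (not full yet)
step 5: append 33 -> window=[44, 55, 64, 50, 33] -> max=64
step 6: append 34 -> window=[55, 64, 50, 33, 34] -> max=64
step 7: append 43 -> window=[64, 50, 33, 34, 43] -> max=64
step 8: append 53 -> window=[50, 33, 34, 43, 53] -> max=53
step 9: append 42 -> window=[33, 34, 43, 53, 42] -> max=53
step 10: append 43 -> window=[34, 43, 53, 42, 43] -> max=53

Answer: 64 64 64 53 53 53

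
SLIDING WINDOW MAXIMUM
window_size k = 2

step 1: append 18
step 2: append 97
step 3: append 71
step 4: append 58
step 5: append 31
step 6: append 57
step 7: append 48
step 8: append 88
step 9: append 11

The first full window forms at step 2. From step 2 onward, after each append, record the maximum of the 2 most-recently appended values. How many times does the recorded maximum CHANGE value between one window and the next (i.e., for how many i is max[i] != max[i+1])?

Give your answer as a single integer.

step 1: append 18 -> window=[18] (not full yet)
step 2: append 97 -> window=[18, 97] -> max=97
step 3: append 71 -> window=[97, 71] -> max=97
step 4: append 58 -> window=[71, 58] -> max=71
step 5: append 31 -> window=[58, 31] -> max=58
step 6: append 57 -> window=[31, 57] -> max=57
step 7: append 48 -> window=[57, 48] -> max=57
step 8: append 88 -> window=[48, 88] -> max=88
step 9: append 11 -> window=[88, 11] -> max=88
Recorded maximums: 97 97 71 58 57 57 88 88
Changes between consecutive maximums: 4

Answer: 4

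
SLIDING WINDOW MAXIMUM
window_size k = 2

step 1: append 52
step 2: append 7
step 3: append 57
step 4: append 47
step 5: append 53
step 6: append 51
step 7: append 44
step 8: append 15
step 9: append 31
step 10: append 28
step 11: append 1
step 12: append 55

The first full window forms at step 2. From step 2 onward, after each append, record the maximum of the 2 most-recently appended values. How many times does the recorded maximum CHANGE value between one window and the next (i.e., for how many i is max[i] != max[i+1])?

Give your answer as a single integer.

step 1: append 52 -> window=[52] (not full yet)
step 2: append 7 -> window=[52, 7] -> max=52
step 3: append 57 -> window=[7, 57] -> max=57
step 4: append 47 -> window=[57, 47] -> max=57
step 5: append 53 -> window=[47, 53] -> max=53
step 6: append 51 -> window=[53, 51] -> max=53
step 7: append 44 -> window=[51, 44] -> max=51
step 8: append 15 -> window=[44, 15] -> max=44
step 9: append 31 -> window=[15, 31] -> max=31
step 10: append 28 -> window=[31, 28] -> max=31
step 11: append 1 -> window=[28, 1] -> max=28
step 12: append 55 -> window=[1, 55] -> max=55
Recorded maximums: 52 57 57 53 53 51 44 31 31 28 55
Changes between consecutive maximums: 7

Answer: 7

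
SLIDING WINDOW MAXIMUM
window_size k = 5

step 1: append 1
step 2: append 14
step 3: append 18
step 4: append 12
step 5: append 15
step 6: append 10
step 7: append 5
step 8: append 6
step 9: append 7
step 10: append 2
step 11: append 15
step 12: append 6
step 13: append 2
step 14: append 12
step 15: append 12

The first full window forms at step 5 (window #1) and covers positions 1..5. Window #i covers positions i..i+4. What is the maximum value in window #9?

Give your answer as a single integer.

step 1: append 1 -> window=[1] (not full yet)
step 2: append 14 -> window=[1, 14] (not full yet)
step 3: append 18 -> window=[1, 14, 18] (not full yet)
step 4: append 12 -> window=[1, 14, 18, 12] (not full yet)
step 5: append 15 -> window=[1, 14, 18, 12, 15] -> max=18
step 6: append 10 -> window=[14, 18, 12, 15, 10] -> max=18
step 7: append 5 -> window=[18, 12, 15, 10, 5] -> max=18
step 8: append 6 -> window=[12, 15, 10, 5, 6] -> max=15
step 9: append 7 -> window=[15, 10, 5, 6, 7] -> max=15
step 10: append 2 -> window=[10, 5, 6, 7, 2] -> max=10
step 11: append 15 -> window=[5, 6, 7, 2, 15] -> max=15
step 12: append 6 -> window=[6, 7, 2, 15, 6] -> max=15
step 13: append 2 -> window=[7, 2, 15, 6, 2] -> max=15
Window #9 max = 15

Answer: 15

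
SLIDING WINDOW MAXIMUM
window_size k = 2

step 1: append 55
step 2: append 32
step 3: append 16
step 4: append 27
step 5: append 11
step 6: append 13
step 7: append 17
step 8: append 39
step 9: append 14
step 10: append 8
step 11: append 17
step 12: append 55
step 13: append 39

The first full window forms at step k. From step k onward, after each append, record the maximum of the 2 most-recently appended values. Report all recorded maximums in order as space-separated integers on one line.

step 1: append 55 -> window=[55] (not full yet)
step 2: append 32 -> window=[55, 32] -> max=55
step 3: append 16 -> window=[32, 16] -> max=32
step 4: append 27 -> window=[16, 27] -> max=27
step 5: append 11 -> window=[27, 11] -> max=27
step 6: append 13 -> window=[11, 13] -> max=13
step 7: append 17 -> window=[13, 17] -> max=17
step 8: append 39 -> window=[17, 39] -> max=39
step 9: append 14 -> window=[39, 14] -> max=39
step 10: append 8 -> window=[14, 8] -> max=14
step 11: append 17 -> window=[8, 17] -> max=17
step 12: append 55 -> window=[17, 55] -> max=55
step 13: append 39 -> window=[55, 39] -> max=55

Answer: 55 32 27 27 13 17 39 39 14 17 55 55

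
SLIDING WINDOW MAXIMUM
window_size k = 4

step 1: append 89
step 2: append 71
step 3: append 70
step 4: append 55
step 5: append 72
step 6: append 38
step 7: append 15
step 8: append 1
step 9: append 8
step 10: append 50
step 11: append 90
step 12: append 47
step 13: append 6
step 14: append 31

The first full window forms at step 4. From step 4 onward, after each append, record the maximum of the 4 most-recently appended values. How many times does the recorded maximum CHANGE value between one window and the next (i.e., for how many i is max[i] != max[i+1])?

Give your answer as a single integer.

step 1: append 89 -> window=[89] (not full yet)
step 2: append 71 -> window=[89, 71] (not full yet)
step 3: append 70 -> window=[89, 71, 70] (not full yet)
step 4: append 55 -> window=[89, 71, 70, 55] -> max=89
step 5: append 72 -> window=[71, 70, 55, 72] -> max=72
step 6: append 38 -> window=[70, 55, 72, 38] -> max=72
step 7: append 15 -> window=[55, 72, 38, 15] -> max=72
step 8: append 1 -> window=[72, 38, 15, 1] -> max=72
step 9: append 8 -> window=[38, 15, 1, 8] -> max=38
step 10: append 50 -> window=[15, 1, 8, 50] -> max=50
step 11: append 90 -> window=[1, 8, 50, 90] -> max=90
step 12: append 47 -> window=[8, 50, 90, 47] -> max=90
step 13: append 6 -> window=[50, 90, 47, 6] -> max=90
step 14: append 31 -> window=[90, 47, 6, 31] -> max=90
Recorded maximums: 89 72 72 72 72 38 50 90 90 90 90
Changes between consecutive maximums: 4

Answer: 4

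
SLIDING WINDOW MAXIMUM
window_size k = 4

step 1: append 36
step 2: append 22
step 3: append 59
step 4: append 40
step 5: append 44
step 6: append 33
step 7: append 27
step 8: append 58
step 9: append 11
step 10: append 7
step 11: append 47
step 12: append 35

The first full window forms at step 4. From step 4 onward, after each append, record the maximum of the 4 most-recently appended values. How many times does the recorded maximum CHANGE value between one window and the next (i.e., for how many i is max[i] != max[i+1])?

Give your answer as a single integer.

Answer: 3

Derivation:
step 1: append 36 -> window=[36] (not full yet)
step 2: append 22 -> window=[36, 22] (not full yet)
step 3: append 59 -> window=[36, 22, 59] (not full yet)
step 4: append 40 -> window=[36, 22, 59, 40] -> max=59
step 5: append 44 -> window=[22, 59, 40, 44] -> max=59
step 6: append 33 -> window=[59, 40, 44, 33] -> max=59
step 7: append 27 -> window=[40, 44, 33, 27] -> max=44
step 8: append 58 -> window=[44, 33, 27, 58] -> max=58
step 9: append 11 -> window=[33, 27, 58, 11] -> max=58
step 10: append 7 -> window=[27, 58, 11, 7] -> max=58
step 11: append 47 -> window=[58, 11, 7, 47] -> max=58
step 12: append 35 -> window=[11, 7, 47, 35] -> max=47
Recorded maximums: 59 59 59 44 58 58 58 58 47
Changes between consecutive maximums: 3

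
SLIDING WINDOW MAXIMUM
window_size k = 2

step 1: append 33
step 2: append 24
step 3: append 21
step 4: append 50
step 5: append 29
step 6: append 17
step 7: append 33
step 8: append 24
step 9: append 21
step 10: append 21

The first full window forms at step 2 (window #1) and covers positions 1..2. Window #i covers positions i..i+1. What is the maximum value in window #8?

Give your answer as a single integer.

step 1: append 33 -> window=[33] (not full yet)
step 2: append 24 -> window=[33, 24] -> max=33
step 3: append 21 -> window=[24, 21] -> max=24
step 4: append 50 -> window=[21, 50] -> max=50
step 5: append 29 -> window=[50, 29] -> max=50
step 6: append 17 -> window=[29, 17] -> max=29
step 7: append 33 -> window=[17, 33] -> max=33
step 8: append 24 -> window=[33, 24] -> max=33
step 9: append 21 -> window=[24, 21] -> max=24
Window #8 max = 24

Answer: 24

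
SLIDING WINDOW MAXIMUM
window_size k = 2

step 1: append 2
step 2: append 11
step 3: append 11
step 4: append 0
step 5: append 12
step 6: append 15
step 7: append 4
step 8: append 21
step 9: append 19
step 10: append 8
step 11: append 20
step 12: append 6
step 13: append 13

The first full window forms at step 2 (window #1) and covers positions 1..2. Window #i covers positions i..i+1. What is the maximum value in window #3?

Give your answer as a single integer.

step 1: append 2 -> window=[2] (not full yet)
step 2: append 11 -> window=[2, 11] -> max=11
step 3: append 11 -> window=[11, 11] -> max=11
step 4: append 0 -> window=[11, 0] -> max=11
Window #3 max = 11

Answer: 11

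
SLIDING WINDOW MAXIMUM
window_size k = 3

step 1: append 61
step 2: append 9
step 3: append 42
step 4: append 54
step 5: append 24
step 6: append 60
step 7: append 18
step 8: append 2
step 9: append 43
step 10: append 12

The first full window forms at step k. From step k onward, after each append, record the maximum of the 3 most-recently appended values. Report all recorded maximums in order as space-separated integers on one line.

Answer: 61 54 54 60 60 60 43 43

Derivation:
step 1: append 61 -> window=[61] (not full yet)
step 2: append 9 -> window=[61, 9] (not full yet)
step 3: append 42 -> window=[61, 9, 42] -> max=61
step 4: append 54 -> window=[9, 42, 54] -> max=54
step 5: append 24 -> window=[42, 54, 24] -> max=54
step 6: append 60 -> window=[54, 24, 60] -> max=60
step 7: append 18 -> window=[24, 60, 18] -> max=60
step 8: append 2 -> window=[60, 18, 2] -> max=60
step 9: append 43 -> window=[18, 2, 43] -> max=43
step 10: append 12 -> window=[2, 43, 12] -> max=43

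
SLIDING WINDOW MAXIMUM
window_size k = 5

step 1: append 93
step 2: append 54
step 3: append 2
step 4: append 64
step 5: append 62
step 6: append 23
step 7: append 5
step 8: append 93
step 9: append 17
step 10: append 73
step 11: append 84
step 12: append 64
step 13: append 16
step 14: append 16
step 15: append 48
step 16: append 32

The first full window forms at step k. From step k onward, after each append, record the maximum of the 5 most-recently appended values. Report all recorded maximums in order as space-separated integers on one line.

step 1: append 93 -> window=[93] (not full yet)
step 2: append 54 -> window=[93, 54] (not full yet)
step 3: append 2 -> window=[93, 54, 2] (not full yet)
step 4: append 64 -> window=[93, 54, 2, 64] (not full yet)
step 5: append 62 -> window=[93, 54, 2, 64, 62] -> max=93
step 6: append 23 -> window=[54, 2, 64, 62, 23] -> max=64
step 7: append 5 -> window=[2, 64, 62, 23, 5] -> max=64
step 8: append 93 -> window=[64, 62, 23, 5, 93] -> max=93
step 9: append 17 -> window=[62, 23, 5, 93, 17] -> max=93
step 10: append 73 -> window=[23, 5, 93, 17, 73] -> max=93
step 11: append 84 -> window=[5, 93, 17, 73, 84] -> max=93
step 12: append 64 -> window=[93, 17, 73, 84, 64] -> max=93
step 13: append 16 -> window=[17, 73, 84, 64, 16] -> max=84
step 14: append 16 -> window=[73, 84, 64, 16, 16] -> max=84
step 15: append 48 -> window=[84, 64, 16, 16, 48] -> max=84
step 16: append 32 -> window=[64, 16, 16, 48, 32] -> max=64

Answer: 93 64 64 93 93 93 93 93 84 84 84 64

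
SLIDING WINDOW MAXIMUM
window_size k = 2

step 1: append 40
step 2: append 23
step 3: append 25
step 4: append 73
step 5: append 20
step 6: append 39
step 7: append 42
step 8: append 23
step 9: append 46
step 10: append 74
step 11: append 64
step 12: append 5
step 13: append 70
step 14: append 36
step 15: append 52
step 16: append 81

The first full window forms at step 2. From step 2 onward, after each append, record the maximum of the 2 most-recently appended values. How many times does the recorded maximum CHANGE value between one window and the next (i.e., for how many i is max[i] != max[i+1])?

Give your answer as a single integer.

step 1: append 40 -> window=[40] (not full yet)
step 2: append 23 -> window=[40, 23] -> max=40
step 3: append 25 -> window=[23, 25] -> max=25
step 4: append 73 -> window=[25, 73] -> max=73
step 5: append 20 -> window=[73, 20] -> max=73
step 6: append 39 -> window=[20, 39] -> max=39
step 7: append 42 -> window=[39, 42] -> max=42
step 8: append 23 -> window=[42, 23] -> max=42
step 9: append 46 -> window=[23, 46] -> max=46
step 10: append 74 -> window=[46, 74] -> max=74
step 11: append 64 -> window=[74, 64] -> max=74
step 12: append 5 -> window=[64, 5] -> max=64
step 13: append 70 -> window=[5, 70] -> max=70
step 14: append 36 -> window=[70, 36] -> max=70
step 15: append 52 -> window=[36, 52] -> max=52
step 16: append 81 -> window=[52, 81] -> max=81
Recorded maximums: 40 25 73 73 39 42 42 46 74 74 64 70 70 52 81
Changes between consecutive maximums: 10

Answer: 10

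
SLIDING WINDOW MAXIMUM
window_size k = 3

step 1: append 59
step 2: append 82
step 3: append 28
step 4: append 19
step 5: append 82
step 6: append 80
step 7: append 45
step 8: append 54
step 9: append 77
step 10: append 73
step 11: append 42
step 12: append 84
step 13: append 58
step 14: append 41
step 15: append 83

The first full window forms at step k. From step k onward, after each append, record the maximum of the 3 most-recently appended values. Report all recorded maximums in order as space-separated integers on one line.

step 1: append 59 -> window=[59] (not full yet)
step 2: append 82 -> window=[59, 82] (not full yet)
step 3: append 28 -> window=[59, 82, 28] -> max=82
step 4: append 19 -> window=[82, 28, 19] -> max=82
step 5: append 82 -> window=[28, 19, 82] -> max=82
step 6: append 80 -> window=[19, 82, 80] -> max=82
step 7: append 45 -> window=[82, 80, 45] -> max=82
step 8: append 54 -> window=[80, 45, 54] -> max=80
step 9: append 77 -> window=[45, 54, 77] -> max=77
step 10: append 73 -> window=[54, 77, 73] -> max=77
step 11: append 42 -> window=[77, 73, 42] -> max=77
step 12: append 84 -> window=[73, 42, 84] -> max=84
step 13: append 58 -> window=[42, 84, 58] -> max=84
step 14: append 41 -> window=[84, 58, 41] -> max=84
step 15: append 83 -> window=[58, 41, 83] -> max=83

Answer: 82 82 82 82 82 80 77 77 77 84 84 84 83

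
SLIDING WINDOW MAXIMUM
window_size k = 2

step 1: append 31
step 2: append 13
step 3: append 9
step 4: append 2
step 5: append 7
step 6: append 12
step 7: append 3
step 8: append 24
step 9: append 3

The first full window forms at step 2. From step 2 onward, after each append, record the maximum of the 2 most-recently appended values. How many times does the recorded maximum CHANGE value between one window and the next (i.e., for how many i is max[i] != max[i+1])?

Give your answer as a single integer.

step 1: append 31 -> window=[31] (not full yet)
step 2: append 13 -> window=[31, 13] -> max=31
step 3: append 9 -> window=[13, 9] -> max=13
step 4: append 2 -> window=[9, 2] -> max=9
step 5: append 7 -> window=[2, 7] -> max=7
step 6: append 12 -> window=[7, 12] -> max=12
step 7: append 3 -> window=[12, 3] -> max=12
step 8: append 24 -> window=[3, 24] -> max=24
step 9: append 3 -> window=[24, 3] -> max=24
Recorded maximums: 31 13 9 7 12 12 24 24
Changes between consecutive maximums: 5

Answer: 5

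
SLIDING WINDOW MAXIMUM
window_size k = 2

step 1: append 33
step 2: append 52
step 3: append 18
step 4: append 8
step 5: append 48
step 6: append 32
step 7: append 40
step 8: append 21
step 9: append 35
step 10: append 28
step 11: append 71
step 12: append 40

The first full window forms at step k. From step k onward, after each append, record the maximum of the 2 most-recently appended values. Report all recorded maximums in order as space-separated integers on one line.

Answer: 52 52 18 48 48 40 40 35 35 71 71

Derivation:
step 1: append 33 -> window=[33] (not full yet)
step 2: append 52 -> window=[33, 52] -> max=52
step 3: append 18 -> window=[52, 18] -> max=52
step 4: append 8 -> window=[18, 8] -> max=18
step 5: append 48 -> window=[8, 48] -> max=48
step 6: append 32 -> window=[48, 32] -> max=48
step 7: append 40 -> window=[32, 40] -> max=40
step 8: append 21 -> window=[40, 21] -> max=40
step 9: append 35 -> window=[21, 35] -> max=35
step 10: append 28 -> window=[35, 28] -> max=35
step 11: append 71 -> window=[28, 71] -> max=71
step 12: append 40 -> window=[71, 40] -> max=71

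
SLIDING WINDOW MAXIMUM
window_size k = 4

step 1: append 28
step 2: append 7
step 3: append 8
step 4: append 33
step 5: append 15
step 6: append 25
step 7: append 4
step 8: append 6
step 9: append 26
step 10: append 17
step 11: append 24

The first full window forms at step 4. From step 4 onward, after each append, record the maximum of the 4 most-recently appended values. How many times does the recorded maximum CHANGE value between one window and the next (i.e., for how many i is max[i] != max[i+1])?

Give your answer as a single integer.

Answer: 2

Derivation:
step 1: append 28 -> window=[28] (not full yet)
step 2: append 7 -> window=[28, 7] (not full yet)
step 3: append 8 -> window=[28, 7, 8] (not full yet)
step 4: append 33 -> window=[28, 7, 8, 33] -> max=33
step 5: append 15 -> window=[7, 8, 33, 15] -> max=33
step 6: append 25 -> window=[8, 33, 15, 25] -> max=33
step 7: append 4 -> window=[33, 15, 25, 4] -> max=33
step 8: append 6 -> window=[15, 25, 4, 6] -> max=25
step 9: append 26 -> window=[25, 4, 6, 26] -> max=26
step 10: append 17 -> window=[4, 6, 26, 17] -> max=26
step 11: append 24 -> window=[6, 26, 17, 24] -> max=26
Recorded maximums: 33 33 33 33 25 26 26 26
Changes between consecutive maximums: 2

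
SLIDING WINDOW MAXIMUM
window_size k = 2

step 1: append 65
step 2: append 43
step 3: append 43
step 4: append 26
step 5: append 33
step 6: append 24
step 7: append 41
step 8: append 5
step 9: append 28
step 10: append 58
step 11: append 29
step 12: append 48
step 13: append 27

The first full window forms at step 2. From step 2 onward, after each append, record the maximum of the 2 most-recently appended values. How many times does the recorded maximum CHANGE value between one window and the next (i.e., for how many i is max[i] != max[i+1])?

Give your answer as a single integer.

step 1: append 65 -> window=[65] (not full yet)
step 2: append 43 -> window=[65, 43] -> max=65
step 3: append 43 -> window=[43, 43] -> max=43
step 4: append 26 -> window=[43, 26] -> max=43
step 5: append 33 -> window=[26, 33] -> max=33
step 6: append 24 -> window=[33, 24] -> max=33
step 7: append 41 -> window=[24, 41] -> max=41
step 8: append 5 -> window=[41, 5] -> max=41
step 9: append 28 -> window=[5, 28] -> max=28
step 10: append 58 -> window=[28, 58] -> max=58
step 11: append 29 -> window=[58, 29] -> max=58
step 12: append 48 -> window=[29, 48] -> max=48
step 13: append 27 -> window=[48, 27] -> max=48
Recorded maximums: 65 43 43 33 33 41 41 28 58 58 48 48
Changes between consecutive maximums: 6

Answer: 6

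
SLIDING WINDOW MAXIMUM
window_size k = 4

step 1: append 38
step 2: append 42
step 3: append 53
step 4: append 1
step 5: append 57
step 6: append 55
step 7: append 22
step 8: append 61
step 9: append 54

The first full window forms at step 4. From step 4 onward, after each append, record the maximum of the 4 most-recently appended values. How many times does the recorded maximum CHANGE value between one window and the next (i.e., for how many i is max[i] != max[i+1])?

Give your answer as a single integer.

Answer: 2

Derivation:
step 1: append 38 -> window=[38] (not full yet)
step 2: append 42 -> window=[38, 42] (not full yet)
step 3: append 53 -> window=[38, 42, 53] (not full yet)
step 4: append 1 -> window=[38, 42, 53, 1] -> max=53
step 5: append 57 -> window=[42, 53, 1, 57] -> max=57
step 6: append 55 -> window=[53, 1, 57, 55] -> max=57
step 7: append 22 -> window=[1, 57, 55, 22] -> max=57
step 8: append 61 -> window=[57, 55, 22, 61] -> max=61
step 9: append 54 -> window=[55, 22, 61, 54] -> max=61
Recorded maximums: 53 57 57 57 61 61
Changes between consecutive maximums: 2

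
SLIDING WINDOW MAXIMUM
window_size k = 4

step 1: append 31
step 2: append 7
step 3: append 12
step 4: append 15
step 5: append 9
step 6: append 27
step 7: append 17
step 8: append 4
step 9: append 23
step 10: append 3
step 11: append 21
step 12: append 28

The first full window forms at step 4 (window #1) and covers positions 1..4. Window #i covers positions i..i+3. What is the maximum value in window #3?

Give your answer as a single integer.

Answer: 27

Derivation:
step 1: append 31 -> window=[31] (not full yet)
step 2: append 7 -> window=[31, 7] (not full yet)
step 3: append 12 -> window=[31, 7, 12] (not full yet)
step 4: append 15 -> window=[31, 7, 12, 15] -> max=31
step 5: append 9 -> window=[7, 12, 15, 9] -> max=15
step 6: append 27 -> window=[12, 15, 9, 27] -> max=27
Window #3 max = 27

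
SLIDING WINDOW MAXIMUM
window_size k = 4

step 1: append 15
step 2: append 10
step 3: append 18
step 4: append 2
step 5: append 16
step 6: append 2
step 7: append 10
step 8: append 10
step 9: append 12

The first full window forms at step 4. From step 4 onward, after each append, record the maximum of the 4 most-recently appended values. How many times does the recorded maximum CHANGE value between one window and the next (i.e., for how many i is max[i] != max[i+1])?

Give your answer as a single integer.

Answer: 2

Derivation:
step 1: append 15 -> window=[15] (not full yet)
step 2: append 10 -> window=[15, 10] (not full yet)
step 3: append 18 -> window=[15, 10, 18] (not full yet)
step 4: append 2 -> window=[15, 10, 18, 2] -> max=18
step 5: append 16 -> window=[10, 18, 2, 16] -> max=18
step 6: append 2 -> window=[18, 2, 16, 2] -> max=18
step 7: append 10 -> window=[2, 16, 2, 10] -> max=16
step 8: append 10 -> window=[16, 2, 10, 10] -> max=16
step 9: append 12 -> window=[2, 10, 10, 12] -> max=12
Recorded maximums: 18 18 18 16 16 12
Changes between consecutive maximums: 2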